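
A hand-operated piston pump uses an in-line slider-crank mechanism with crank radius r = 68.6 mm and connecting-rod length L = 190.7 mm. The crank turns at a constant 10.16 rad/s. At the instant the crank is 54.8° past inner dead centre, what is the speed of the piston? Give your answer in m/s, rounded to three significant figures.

0.693

ω = 10.16 rad/s
For an in-line slider-crank, x = r cosθ + √(L² − r² sin²θ), so v = −rω sinθ·[1 + r cosθ/√(L² − r² sin²θ)].
With r = 0.0686 m, L = 0.1907 m, θ = 54.8°: √(L² − r² sin²θ) = 0.18228 m.
v = −0.0686·10.16·0.81714·[1 + 0.0686·0.57643/0.18228] = -0.69309 m/s.
|v| = 0.69309 m/s.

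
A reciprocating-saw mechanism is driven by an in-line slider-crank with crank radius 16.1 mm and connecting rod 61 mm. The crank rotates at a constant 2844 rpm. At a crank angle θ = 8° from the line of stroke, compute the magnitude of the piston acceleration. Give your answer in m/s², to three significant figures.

1780

ω = 2π·2844/60 = 297.8 rad/s
x(θ) = r cosθ + √(L² − r² sin²θ); with ω constant, a = ω²·d²x/dθ².
d²x/dθ² = −r cosθ − r²(cos2θ)/√u − r⁴ sin²2θ/(4u^{3/2}),  u = L² − r² sin²θ = 0.00371598 m².
Substituting r = 0.0161 m, L = 0.061 m, θ = 8°: d²x/dθ² = -0.020036 m.
a = ω²·d²x/dθ² = (297.8)²·(-0.020036) = -1777.2 m/s²;  |a| = 1777.2 m/s².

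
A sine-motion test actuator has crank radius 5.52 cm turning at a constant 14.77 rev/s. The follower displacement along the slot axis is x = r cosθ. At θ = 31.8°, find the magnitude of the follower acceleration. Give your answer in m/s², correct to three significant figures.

404

ω = 92.8 rad/s (from 14.77 rev/s).
x = r cosθ ⇒ ẍ = −rω² cosθ (ω constant).
|a| = rω²|cosθ| = 0.0552·(92.8)²·|cos 31.8°| = 404.04 m/s².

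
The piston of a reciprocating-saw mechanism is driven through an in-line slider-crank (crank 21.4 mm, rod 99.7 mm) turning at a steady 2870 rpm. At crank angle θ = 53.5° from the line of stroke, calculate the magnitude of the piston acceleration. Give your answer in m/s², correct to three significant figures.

ω = 2π·2870/60 = 300.5 rad/s
x(θ) = r cosθ + √(L² − r² sin²θ); with ω constant, a = ω²·d²x/dθ².
d²x/dθ² = −r cosθ − r²(cos2θ)/√u − r⁴ sin²2θ/(4u^{3/2}),  u = L² − r² sin²θ = 0.00964416 m².
Substituting r = 0.0214 m, L = 0.0997 m, θ = 53.5°: d²x/dθ² = -0.011416 m.
a = ω²·d²x/dθ² = (300.5)²·(-0.011416) = -1031.2 m/s²;  |a| = 1031.2 m/s².

1030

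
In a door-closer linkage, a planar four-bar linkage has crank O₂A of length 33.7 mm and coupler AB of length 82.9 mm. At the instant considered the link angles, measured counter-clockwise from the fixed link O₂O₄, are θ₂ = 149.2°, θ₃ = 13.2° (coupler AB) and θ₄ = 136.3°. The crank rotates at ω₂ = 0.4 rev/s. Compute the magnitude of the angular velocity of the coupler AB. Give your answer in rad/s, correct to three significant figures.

ω₂ = 2.513 rad/s (from 0.4 rev/s).
Differentiating the loop-closure r₂e^{iθ₂}+r₃e^{iθ₃}=r₁+r₄e^{iθ₄} gives r₂ω₂e^{iθ₂}+r₃ω₃e^{iθ₃}=r₄ω₄e^{iθ₄}.
Eliminating the other unknown: ω₃ = r₂ω₂ sin(θ₄−θ₂) / [r₃ sin(θ₃−θ₄)].
Numerator sine = -0.22325; denominator sine = -0.83772.
Result = 0.0337·2.513·(-0.22325) / (0.0829·(-0.83772)) = +0.27228 rad/s; magnitude 0.27228 rad/s.

0.272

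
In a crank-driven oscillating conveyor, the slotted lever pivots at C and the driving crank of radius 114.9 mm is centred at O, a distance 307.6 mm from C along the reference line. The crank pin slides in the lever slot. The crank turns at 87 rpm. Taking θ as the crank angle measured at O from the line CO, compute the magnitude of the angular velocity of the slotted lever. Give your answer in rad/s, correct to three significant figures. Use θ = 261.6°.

0.751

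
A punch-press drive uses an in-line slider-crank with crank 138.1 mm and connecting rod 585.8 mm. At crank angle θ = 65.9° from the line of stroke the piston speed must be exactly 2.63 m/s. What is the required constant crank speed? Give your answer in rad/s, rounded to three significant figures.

For an in-line slider-crank, |v_piston| = rω|sinθ|·[1 + r cosθ/√(L² − r² sin²θ)].
With r = 0.1381 m, L = 0.5858 m, θ = 65.9°: the bracketed kinematic factor |dx/dθ| = 0.13849 m.
ω = v/|dx/dθ| = 2.63/0.13849 = 18.991 rad/s.

19.0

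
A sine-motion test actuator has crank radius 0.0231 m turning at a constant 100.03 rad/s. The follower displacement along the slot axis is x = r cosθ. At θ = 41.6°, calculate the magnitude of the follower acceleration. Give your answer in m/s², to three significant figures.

ω = 100 rad/s
x = r cosθ ⇒ ẍ = −rω² cosθ (ω constant).
|a| = rω²|cosθ| = 0.0231·(100)²·|cos 41.6°| = 172.85 m/s².

173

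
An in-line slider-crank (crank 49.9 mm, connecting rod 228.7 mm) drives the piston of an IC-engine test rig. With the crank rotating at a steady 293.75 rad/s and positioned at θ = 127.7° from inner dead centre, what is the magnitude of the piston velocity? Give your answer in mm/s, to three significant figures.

10000

ω = 293.8 rad/s
For an in-line slider-crank, x = r cosθ + √(L² − r² sin²θ), so v = −rω sinθ·[1 + r cosθ/√(L² − r² sin²θ)].
With r = 0.0499 m, L = 0.2287 m, θ = 127.7°: √(L² − r² sin²θ) = 0.22527 m.
v = −0.0499·293.8·0.79122·[1 + 0.0499·-0.61153/0.22527] = -10.027 m/s.
|v| = 10.027 m/s = 10027 mm/s.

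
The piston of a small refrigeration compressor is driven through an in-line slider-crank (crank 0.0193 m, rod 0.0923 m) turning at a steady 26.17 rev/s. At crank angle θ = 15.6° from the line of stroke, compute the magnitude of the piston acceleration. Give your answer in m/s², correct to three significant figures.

596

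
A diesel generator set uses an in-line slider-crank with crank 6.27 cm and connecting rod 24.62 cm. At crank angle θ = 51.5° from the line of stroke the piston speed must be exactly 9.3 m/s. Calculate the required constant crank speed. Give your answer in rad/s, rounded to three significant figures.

163

For an in-line slider-crank, |v_piston| = rω|sinθ|·[1 + r cosθ/√(L² − r² sin²θ)].
With r = 0.0627 m, L = 0.2462 m, θ = 51.5°: the bracketed kinematic factor |dx/dθ| = 0.057008 m.
ω = v/|dx/dθ| = 9.3/0.057008 = 163.13 rad/s.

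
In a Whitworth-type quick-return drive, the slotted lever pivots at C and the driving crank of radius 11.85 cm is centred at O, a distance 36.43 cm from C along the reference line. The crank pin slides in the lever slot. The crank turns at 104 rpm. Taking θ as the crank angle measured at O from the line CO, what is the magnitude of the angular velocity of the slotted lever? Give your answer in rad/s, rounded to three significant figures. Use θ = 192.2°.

4.92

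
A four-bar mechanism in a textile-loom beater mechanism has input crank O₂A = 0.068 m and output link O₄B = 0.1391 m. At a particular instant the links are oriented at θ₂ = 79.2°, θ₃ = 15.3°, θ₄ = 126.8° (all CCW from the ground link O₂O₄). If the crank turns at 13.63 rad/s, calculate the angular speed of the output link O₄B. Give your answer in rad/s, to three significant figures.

6.43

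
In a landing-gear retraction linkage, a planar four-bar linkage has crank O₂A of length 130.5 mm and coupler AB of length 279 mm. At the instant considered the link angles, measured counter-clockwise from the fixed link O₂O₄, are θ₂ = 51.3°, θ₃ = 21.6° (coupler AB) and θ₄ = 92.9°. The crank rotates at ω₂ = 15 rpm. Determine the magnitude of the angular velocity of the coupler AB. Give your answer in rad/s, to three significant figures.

0.515

ω₂ = 1.571 rad/s (from 15 rpm).
Differentiating the loop-closure r₂e^{iθ₂}+r₃e^{iθ₃}=r₁+r₄e^{iθ₄} gives r₂ω₂e^{iθ₂}+r₃ω₃e^{iθ₃}=r₄ω₄e^{iθ₄}.
Eliminating the other unknown: ω₃ = r₂ω₂ sin(θ₄−θ₂) / [r₃ sin(θ₃−θ₄)].
Numerator sine = +0.66393; denominator sine = -0.94721.
Result = 0.1305·1.571·(+0.66393) / (0.279·(-0.94721)) = -0.51499 rad/s; magnitude 0.51499 rad/s.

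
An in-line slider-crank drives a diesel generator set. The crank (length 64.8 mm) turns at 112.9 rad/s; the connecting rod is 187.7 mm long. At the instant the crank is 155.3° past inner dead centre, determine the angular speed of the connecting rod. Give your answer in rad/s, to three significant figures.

ω = 112.9 rad/s
The rod makes angle φ with the slider axis where L sinφ = r sinθ; differentiating, L cosφ·φ̇ = r ω cosθ.
L cosφ = √(L² − r² sin²θ) = 0.18574 m.
|ω_rod| = r ω |cosθ| / √(L² − r² sin²θ) = 0.0648·112.9·0.90851/0.18574 = 35.785 rad/s.

35.8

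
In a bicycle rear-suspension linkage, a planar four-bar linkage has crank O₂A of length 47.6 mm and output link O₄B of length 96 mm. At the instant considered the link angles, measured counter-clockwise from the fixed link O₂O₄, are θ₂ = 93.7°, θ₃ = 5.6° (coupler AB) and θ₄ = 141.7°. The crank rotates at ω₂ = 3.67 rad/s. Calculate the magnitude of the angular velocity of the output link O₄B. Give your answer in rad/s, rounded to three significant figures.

2.62

ω₂ = 3.67 rad/s
Differentiating the loop-closure r₂e^{iθ₂}+r₃e^{iθ₃}=r₁+r₄e^{iθ₄} gives r₂ω₂e^{iθ₂}+r₃ω₃e^{iθ₃}=r₄ω₄e^{iθ₄}.
Eliminating the other unknown: ω₄ = r₂ω₂ sin(θ₂−θ₃) / [r₄ sin(θ₄−θ₃)].
Numerator sine = +0.99945; denominator sine = +0.69340.
Result = 0.0476·3.67·(+0.99945) / (0.096·(+0.69340)) = +2.6229 rad/s; magnitude 2.6229 rad/s.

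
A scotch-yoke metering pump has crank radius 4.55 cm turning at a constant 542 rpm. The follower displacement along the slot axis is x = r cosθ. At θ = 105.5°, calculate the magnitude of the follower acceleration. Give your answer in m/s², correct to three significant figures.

ω = 56.76 rad/s (from 542 rpm).
x = r cosθ ⇒ ẍ = −rω² cosθ (ω constant).
|a| = rω²|cosθ| = 0.0455·(56.76)²·|cos 105.5°| = 39.171 m/s².

39.2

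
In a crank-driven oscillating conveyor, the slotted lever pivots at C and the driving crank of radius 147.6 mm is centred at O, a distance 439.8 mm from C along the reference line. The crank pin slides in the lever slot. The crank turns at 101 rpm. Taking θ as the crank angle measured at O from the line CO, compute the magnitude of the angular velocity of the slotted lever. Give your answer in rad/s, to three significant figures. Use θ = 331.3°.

2.53

ω = 10.58 rad/s (from 101 rpm).
Crank pin A relative to C: A = (d + r cosθ, r sinθ); lever angle φ = atan2(r sinθ, d + r cosθ).
Differentiating tanφ: φ̇ = rω(d cosθ + r)/(d² + r² + 2dr cosθ).
d² + r² + 2dr cosθ = |CA|² = 0.329089 m²;  d cosθ + r = +0.53337 m.
|ω_lever| = |0.1476·10.58·+0.53337| / 0.329089 = 2.5302 rad/s.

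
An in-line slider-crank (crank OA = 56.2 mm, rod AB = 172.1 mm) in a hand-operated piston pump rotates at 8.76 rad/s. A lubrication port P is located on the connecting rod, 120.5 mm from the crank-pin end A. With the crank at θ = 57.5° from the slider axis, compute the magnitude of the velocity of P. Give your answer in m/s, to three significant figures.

ω = 8.76 rad/s.  Crank-pin speed |V_A| = rω = 0.49231 m/s, perpendicular to OA.
Rod angle: sinφ = −(r/L) sinθ ⇒ φ = -15.987°; ω_rod = −rω cosθ/√(L²−r²sin²θ) = -1.5988 rad/s.
V_P = V_A + ω_rod × AP, with AP = 0.1205 m along the rod.
Components: V_Px = −rω sinθ − a·ω_rod·sinφ = -0.46827 m/s;  V_Py = rω cosθ + a·ω_rod·cosφ = +0.07931 m/s.
|V_P| = √(V_Px² + V_Py²) = 0.47494 m/s.

0.475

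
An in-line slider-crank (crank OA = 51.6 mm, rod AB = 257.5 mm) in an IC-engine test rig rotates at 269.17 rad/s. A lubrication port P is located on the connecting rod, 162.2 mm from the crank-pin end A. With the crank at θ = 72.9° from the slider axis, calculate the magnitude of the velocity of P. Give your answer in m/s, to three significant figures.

13.9

ω = 269.2 rad/s.  Crank-pin speed |V_A| = rω = 13.889 m/s, perpendicular to OA.
Rod angle: sinφ = −(r/L) sinθ ⇒ φ = -11.042°; ω_rod = −rω cosθ/√(L²−r²sin²θ) = -16.159 rad/s.
V_P = V_A + ω_rod × AP, with AP = 0.1622 m along the rod.
Components: V_Px = −rω sinθ − a·ω_rod·sinφ = -13.777 m/s;  V_Py = rω cosθ + a·ω_rod·cosφ = +1.5115 m/s.
|V_P| = √(V_Px² + V_Py²) = 13.86 m/s.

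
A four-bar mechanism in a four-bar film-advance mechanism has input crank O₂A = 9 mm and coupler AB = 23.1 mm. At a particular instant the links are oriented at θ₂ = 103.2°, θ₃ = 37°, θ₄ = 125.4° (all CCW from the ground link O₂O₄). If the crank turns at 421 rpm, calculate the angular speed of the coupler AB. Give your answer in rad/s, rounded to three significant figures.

ω₂ = 44.09 rad/s (from 421 rpm).
Differentiating the loop-closure r₂e^{iθ₂}+r₃e^{iθ₃}=r₁+r₄e^{iθ₄} gives r₂ω₂e^{iθ₂}+r₃ω₃e^{iθ₃}=r₄ω₄e^{iθ₄}.
Eliminating the other unknown: ω₃ = r₂ω₂ sin(θ₄−θ₂) / [r₃ sin(θ₃−θ₄)].
Numerator sine = +0.37784; denominator sine = -0.99961.
Result = 0.009·44.09·(+0.37784) / (0.0231·(-0.99961)) = -6.4926 rad/s; magnitude 6.4926 rad/s.

6.49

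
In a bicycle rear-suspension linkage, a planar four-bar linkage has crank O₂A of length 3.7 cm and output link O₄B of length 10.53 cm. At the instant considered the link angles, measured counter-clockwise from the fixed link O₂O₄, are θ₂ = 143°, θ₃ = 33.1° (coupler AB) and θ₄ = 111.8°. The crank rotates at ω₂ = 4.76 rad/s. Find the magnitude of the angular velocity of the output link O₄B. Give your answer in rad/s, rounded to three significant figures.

ω₂ = 4.76 rad/s
Differentiating the loop-closure r₂e^{iθ₂}+r₃e^{iθ₃}=r₁+r₄e^{iθ₄} gives r₂ω₂e^{iθ₂}+r₃ω₃e^{iθ₃}=r₄ω₄e^{iθ₄}.
Eliminating the other unknown: ω₄ = r₂ω₂ sin(θ₂−θ₃) / [r₄ sin(θ₄−θ₃)].
Numerator sine = +0.94029; denominator sine = +0.98061.
Result = 0.037·4.76·(+0.94029) / (0.1053·(+0.98061)) = +1.6038 rad/s; magnitude 1.6038 rad/s.

1.60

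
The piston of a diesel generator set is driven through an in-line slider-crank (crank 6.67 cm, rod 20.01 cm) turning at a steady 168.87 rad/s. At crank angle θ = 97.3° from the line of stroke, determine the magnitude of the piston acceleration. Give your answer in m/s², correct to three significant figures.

890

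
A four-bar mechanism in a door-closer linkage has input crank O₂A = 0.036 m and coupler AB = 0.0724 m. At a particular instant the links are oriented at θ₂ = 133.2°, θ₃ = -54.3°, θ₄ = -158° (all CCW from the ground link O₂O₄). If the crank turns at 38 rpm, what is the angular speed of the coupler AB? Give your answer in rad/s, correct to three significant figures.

ω₂ = 3.979 rad/s (from 38 rpm).
Differentiating the loop-closure r₂e^{iθ₂}+r₃e^{iθ₃}=r₁+r₄e^{iθ₄} gives r₂ω₂e^{iθ₂}+r₃ω₃e^{iθ₃}=r₄ω₄e^{iθ₄}.
Eliminating the other unknown: ω₃ = r₂ω₂ sin(θ₄−θ₂) / [r₃ sin(θ₃−θ₄)].
Numerator sine = +0.93232; denominator sine = +0.97155.
Result = 0.036·3.979·(+0.93232) / (0.0724·(+0.97155)) = +1.8988 rad/s; magnitude 1.8988 rad/s.

1.90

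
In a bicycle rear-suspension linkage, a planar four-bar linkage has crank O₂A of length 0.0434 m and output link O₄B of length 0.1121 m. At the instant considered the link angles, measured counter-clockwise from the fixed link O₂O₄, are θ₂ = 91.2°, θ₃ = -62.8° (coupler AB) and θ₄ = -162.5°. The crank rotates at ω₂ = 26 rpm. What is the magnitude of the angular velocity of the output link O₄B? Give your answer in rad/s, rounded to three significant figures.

0.469

ω₂ = 2.723 rad/s (from 26 rpm).
Differentiating the loop-closure r₂e^{iθ₂}+r₃e^{iθ₃}=r₁+r₄e^{iθ₄} gives r₂ω₂e^{iθ₂}+r₃ω₃e^{iθ₃}=r₄ω₄e^{iθ₄}.
Eliminating the other unknown: ω₄ = r₂ω₂ sin(θ₂−θ₃) / [r₄ sin(θ₄−θ₃)].
Numerator sine = +0.43837; denominator sine = -0.98570.
Result = 0.0434·2.723·(+0.43837) / (0.1121·(-0.98570)) = -0.46879 rad/s; magnitude 0.46879 rad/s.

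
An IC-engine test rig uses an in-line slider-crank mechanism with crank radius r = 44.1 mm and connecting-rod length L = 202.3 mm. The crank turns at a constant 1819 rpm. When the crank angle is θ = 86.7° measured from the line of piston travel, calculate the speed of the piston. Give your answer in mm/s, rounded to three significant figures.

ω = 2π·1819/60 = 190.5 rad/s
For an in-line slider-crank, x = r cosθ + √(L² − r² sin²θ), so v = −rω sinθ·[1 + r cosθ/√(L² − r² sin²θ)].
With r = 0.0441 m, L = 0.2023 m, θ = 86.7°: √(L² − r² sin²θ) = 0.19745 m.
v = −0.0441·190.5·0.99834·[1 + 0.0441·0.05756/0.19745] = -8.4943 m/s.
|v| = 8.4943 m/s = 8494.3 mm/s.

8490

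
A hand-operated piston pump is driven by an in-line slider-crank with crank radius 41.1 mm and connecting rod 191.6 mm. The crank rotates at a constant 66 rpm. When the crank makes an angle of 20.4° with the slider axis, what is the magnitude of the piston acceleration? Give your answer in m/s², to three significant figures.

ω = 2π·66/60 = 6.912 rad/s
x(θ) = r cosθ + √(L² − r² sin²θ); with ω constant, a = ω²·d²x/dθ².
d²x/dθ² = −r cosθ − r²(cos2θ)/√u − r⁴ sin²2θ/(4u^{3/2}),  u = L² − r² sin²θ = 0.0365053 m².
Substituting r = 0.0411 m, L = 0.1916 m, θ = 20.4°: d²x/dθ² = -0.045259 m.
a = ω²·d²x/dθ² = (6.912)²·(-0.045259) = -2.162 m/s²;  |a| = 2.162 m/s².

2.16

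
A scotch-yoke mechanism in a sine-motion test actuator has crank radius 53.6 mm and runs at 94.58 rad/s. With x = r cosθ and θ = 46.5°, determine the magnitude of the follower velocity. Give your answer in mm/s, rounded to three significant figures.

3680

ω = 94.58 rad/s
x = r cosθ ⇒ ẋ = −rω sinθ.
|v| = rω|sinθ| = 0.0536·94.58·|sin 46.5°| = 3.6773 m/s = 3677.3 mm/s.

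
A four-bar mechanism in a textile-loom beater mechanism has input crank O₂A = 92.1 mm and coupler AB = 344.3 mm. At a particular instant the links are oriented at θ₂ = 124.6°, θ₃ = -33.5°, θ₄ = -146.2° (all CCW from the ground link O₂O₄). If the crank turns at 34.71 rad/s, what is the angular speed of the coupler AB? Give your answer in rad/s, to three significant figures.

ω₂ = 34.71 rad/s
Differentiating the loop-closure r₂e^{iθ₂}+r₃e^{iθ₃}=r₁+r₄e^{iθ₄} gives r₂ω₂e^{iθ₂}+r₃ω₃e^{iθ₃}=r₄ω₄e^{iθ₄}.
Eliminating the other unknown: ω₃ = r₂ω₂ sin(θ₄−θ₂) / [r₃ sin(θ₃−θ₄)].
Numerator sine = +0.99990; denominator sine = +0.92254.
Result = 0.0921·34.71·(+0.99990) / (0.3443·(+0.92254)) = +10.064 rad/s; magnitude 10.064 rad/s.

10.1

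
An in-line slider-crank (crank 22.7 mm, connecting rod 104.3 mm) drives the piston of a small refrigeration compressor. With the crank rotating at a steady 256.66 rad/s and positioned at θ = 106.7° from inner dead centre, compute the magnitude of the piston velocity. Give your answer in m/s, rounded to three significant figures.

5.22

ω = 256.7 rad/s
For an in-line slider-crank, x = r cosθ + √(L² − r² sin²θ), so v = −rω sinθ·[1 + r cosθ/√(L² − r² sin²θ)].
With r = 0.0227 m, L = 0.1043 m, θ = 106.7°: √(L² − r² sin²θ) = 0.10201 m.
v = −0.0227·256.7·0.95782·[1 + 0.0227·-0.28736/0.10201] = -5.2236 m/s.
|v| = 5.2236 m/s.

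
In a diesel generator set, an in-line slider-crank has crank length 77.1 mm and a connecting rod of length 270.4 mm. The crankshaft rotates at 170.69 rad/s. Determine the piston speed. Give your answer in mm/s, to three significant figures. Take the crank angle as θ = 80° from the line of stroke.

13600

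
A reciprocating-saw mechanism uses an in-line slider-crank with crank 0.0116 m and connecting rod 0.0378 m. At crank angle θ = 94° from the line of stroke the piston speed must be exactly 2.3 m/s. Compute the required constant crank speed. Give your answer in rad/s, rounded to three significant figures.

203

For an in-line slider-crank, |v_piston| = rω|sinθ|·[1 + r cosθ/√(L² − r² sin²θ)].
With r = 0.0116 m, L = 0.0378 m, θ = 94°: the bracketed kinematic factor |dx/dθ| = 0.011312 m.
ω = v/|dx/dθ| = 2.3/0.011312 = 203.33 rad/s.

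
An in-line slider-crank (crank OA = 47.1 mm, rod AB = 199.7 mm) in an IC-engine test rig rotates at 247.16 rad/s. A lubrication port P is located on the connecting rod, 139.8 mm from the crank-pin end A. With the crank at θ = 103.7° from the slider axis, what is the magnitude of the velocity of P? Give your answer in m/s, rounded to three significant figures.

10.9

ω = 247.2 rad/s.  Crank-pin speed |V_A| = rω = 11.641 m/s, perpendicular to OA.
Rod angle: sinφ = −(r/L) sinθ ⇒ φ = -13.247°; ω_rod = −rω cosθ/√(L²−r²sin²θ) = +14.184 rad/s.
V_P = V_A + ω_rod × AP, with AP = 0.1398 m along the rod.
Components: V_Px = −rω sinθ − a·ω_rod·sinφ = -10.856 m/s;  V_Py = rω cosθ + a·ω_rod·cosφ = -0.82699 m/s.
|V_P| = √(V_Px² + V_Py²) = 10.887 m/s.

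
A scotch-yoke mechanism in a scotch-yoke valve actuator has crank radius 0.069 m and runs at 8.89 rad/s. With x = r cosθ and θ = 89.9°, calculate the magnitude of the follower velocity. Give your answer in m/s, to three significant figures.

0.613

ω = 8.89 rad/s
x = r cosθ ⇒ ẋ = −rω sinθ.
|v| = rω|sinθ| = 0.069·8.89·|sin 89.9°| = 0.61341 m/s.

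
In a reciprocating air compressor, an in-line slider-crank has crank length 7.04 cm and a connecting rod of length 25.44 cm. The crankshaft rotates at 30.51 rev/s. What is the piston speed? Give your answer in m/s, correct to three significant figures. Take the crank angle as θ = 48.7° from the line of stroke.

ω = 2π·30.5 = 191.7 rad/s
For an in-line slider-crank, x = r cosθ + √(L² − r² sin²θ), so v = −rω sinθ·[1 + r cosθ/√(L² − r² sin²θ)].
With r = 0.0704 m, L = 0.2544 m, θ = 48.7°: √(L² − r² sin²θ) = 0.24884 m.
v = −0.0704·191.7·0.75126·[1 + 0.0704·0.66000/0.24884] = -12.032 m/s.
|v| = 12.032 m/s.

12.0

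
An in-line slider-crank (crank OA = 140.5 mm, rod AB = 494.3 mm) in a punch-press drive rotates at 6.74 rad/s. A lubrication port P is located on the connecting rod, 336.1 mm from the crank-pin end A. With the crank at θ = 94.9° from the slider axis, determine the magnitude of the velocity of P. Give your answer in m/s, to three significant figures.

ω = 6.74 rad/s.  Crank-pin speed |V_A| = rω = 0.94697 m/s, perpendicular to OA.
Rod angle: sinφ = −(r/L) sinθ ⇒ φ = -16.451°; ω_rod = −rω cosθ/√(L²−r²sin²θ) = +0.17063 rad/s.
V_P = V_A + ω_rod × AP, with AP = 0.3361 m along the rod.
Components: V_Px = −rω sinθ − a·ω_rod·sinφ = -0.92727 m/s;  V_Py = rω cosθ + a·ω_rod·cosφ = -0.025888 m/s.
|V_P| = √(V_Px² + V_Py²) = 0.92763 m/s.

0.928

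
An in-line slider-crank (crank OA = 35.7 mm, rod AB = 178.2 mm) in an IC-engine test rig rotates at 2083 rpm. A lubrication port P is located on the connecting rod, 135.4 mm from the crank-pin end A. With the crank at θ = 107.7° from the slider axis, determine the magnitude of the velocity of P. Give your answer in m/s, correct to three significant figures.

7.09

ω = 218.1 rad/s.  Crank-pin speed |V_A| = rω = 7.7873 m/s, perpendicular to OA.
Rod angle: sinφ = −(r/L) sinθ ⇒ φ = -11.003°; ω_rod = −rω cosθ/√(L²−r²sin²θ) = +13.535 rad/s.
V_P = V_A + ω_rod × AP, with AP = 0.1354 m along the rod.
Components: V_Px = −rω sinθ − a·ω_rod·sinφ = -7.0689 m/s;  V_Py = rω cosθ + a·ω_rod·cosφ = -0.56865 m/s.
|V_P| = √(V_Px² + V_Py²) = 7.0917 m/s.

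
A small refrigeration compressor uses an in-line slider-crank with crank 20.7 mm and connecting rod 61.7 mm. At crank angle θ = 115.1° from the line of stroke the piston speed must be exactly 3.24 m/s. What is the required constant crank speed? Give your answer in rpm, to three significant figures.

1940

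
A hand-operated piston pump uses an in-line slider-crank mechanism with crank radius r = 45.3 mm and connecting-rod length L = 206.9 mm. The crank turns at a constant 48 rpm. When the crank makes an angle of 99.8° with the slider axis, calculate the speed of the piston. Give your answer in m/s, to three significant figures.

0.216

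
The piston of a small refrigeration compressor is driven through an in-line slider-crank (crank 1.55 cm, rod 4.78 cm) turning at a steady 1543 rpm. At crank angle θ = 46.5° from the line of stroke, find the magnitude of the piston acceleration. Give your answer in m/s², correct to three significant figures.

275

ω = 2π·1543/60 = 161.6 rad/s
x(θ) = r cosθ + √(L² − r² sin²θ); with ω constant, a = ω²·d²x/dθ².
d²x/dθ² = −r cosθ − r²(cos2θ)/√u − r⁴ sin²2θ/(4u^{3/2}),  u = L² − r² sin²θ = 0.00215843 m².
Substituting r = 0.0155 m, L = 0.0478 m, θ = 46.5°: d²x/dθ² = -0.010542 m.
a = ω²·d²x/dθ² = (161.6)²·(-0.010542) = -275.25 m/s²;  |a| = 275.25 m/s².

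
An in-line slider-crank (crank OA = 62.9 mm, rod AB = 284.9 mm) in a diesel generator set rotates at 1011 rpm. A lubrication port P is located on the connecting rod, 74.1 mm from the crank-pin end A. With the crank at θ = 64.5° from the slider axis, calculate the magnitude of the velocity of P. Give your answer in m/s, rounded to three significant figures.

ω = 105.9 rad/s.  Crank-pin speed |V_A| = rω = 6.6593 m/s, perpendicular to OA.
Rod angle: sinφ = −(r/L) sinθ ⇒ φ = -11.494°; ω_rod = −rω cosθ/√(L²−r²sin²θ) = -10.269 rad/s.
V_P = V_A + ω_rod × AP, with AP = 0.0741 m along the rod.
Components: V_Px = −rω sinθ − a·ω_rod·sinφ = -6.1622 m/s;  V_Py = rω cosθ + a·ω_rod·cosφ = +2.1213 m/s.
|V_P| = √(V_Px² + V_Py²) = 6.5171 m/s.

6.52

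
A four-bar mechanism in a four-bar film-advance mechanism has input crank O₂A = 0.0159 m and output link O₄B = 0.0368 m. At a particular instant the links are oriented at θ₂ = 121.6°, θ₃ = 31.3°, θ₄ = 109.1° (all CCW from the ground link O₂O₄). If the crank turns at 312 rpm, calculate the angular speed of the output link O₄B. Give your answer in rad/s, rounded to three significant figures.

ω₂ = 32.67 rad/s (from 312 rpm).
Differentiating the loop-closure r₂e^{iθ₂}+r₃e^{iθ₃}=r₁+r₄e^{iθ₄} gives r₂ω₂e^{iθ₂}+r₃ω₃e^{iθ₃}=r₄ω₄e^{iθ₄}.
Eliminating the other unknown: ω₄ = r₂ω₂ sin(θ₂−θ₃) / [r₄ sin(θ₄−θ₃)].
Numerator sine = +0.99999; denominator sine = +0.97742.
Result = 0.0159·32.67·(+0.99999) / (0.0368·(+0.97742)) = +14.443 rad/s; magnitude 14.443 rad/s.

14.4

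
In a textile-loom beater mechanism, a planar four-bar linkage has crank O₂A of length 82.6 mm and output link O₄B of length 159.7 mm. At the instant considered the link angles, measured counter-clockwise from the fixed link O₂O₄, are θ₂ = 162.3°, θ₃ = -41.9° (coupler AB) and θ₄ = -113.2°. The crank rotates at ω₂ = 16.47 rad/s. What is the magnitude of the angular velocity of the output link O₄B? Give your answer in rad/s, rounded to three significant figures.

3.69

ω₂ = 16.47 rad/s
Differentiating the loop-closure r₂e^{iθ₂}+r₃e^{iθ₃}=r₁+r₄e^{iθ₄} gives r₂ω₂e^{iθ₂}+r₃ω₃e^{iθ₃}=r₄ω₄e^{iθ₄}.
Eliminating the other unknown: ω₄ = r₂ω₂ sin(θ₂−θ₃) / [r₄ sin(θ₄−θ₃)].
Numerator sine = -0.40992; denominator sine = -0.94721.
Result = 0.0826·16.47·(-0.40992) / (0.1597·(-0.94721)) = +3.6866 rad/s; magnitude 3.6866 rad/s.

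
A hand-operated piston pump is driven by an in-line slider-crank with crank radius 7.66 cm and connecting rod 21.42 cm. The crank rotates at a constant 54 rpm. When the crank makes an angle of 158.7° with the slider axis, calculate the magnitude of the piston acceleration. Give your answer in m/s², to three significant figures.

1.62

ω = 2π·54/60 = 5.655 rad/s
x(θ) = r cosθ + √(L² − r² sin²θ); with ω constant, a = ω²·d²x/dθ².
d²x/dθ² = −r cosθ − r²(cos2θ)/√u − r⁴ sin²2θ/(4u^{3/2}),  u = L² − r² sin²θ = 0.0451074 m².
Substituting r = 0.0766 m, L = 0.2142 m, θ = 158.7°: d²x/dθ² = +0.05062 m.
a = ω²·d²x/dθ² = (5.655)²·(+0.05062) = +1.6187 m/s²;  |a| = 1.6187 m/s².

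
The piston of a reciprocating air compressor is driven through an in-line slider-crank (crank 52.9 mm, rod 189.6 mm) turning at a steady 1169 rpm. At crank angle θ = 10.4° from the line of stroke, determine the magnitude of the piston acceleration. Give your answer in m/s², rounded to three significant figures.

987

ω = 2π·1169/60 = 122.4 rad/s
x(θ) = r cosθ + √(L² − r² sin²θ); with ω constant, a = ω²·d²x/dθ².
d²x/dθ² = −r cosθ − r²(cos2θ)/√u − r⁴ sin²2θ/(4u^{3/2}),  u = L² − r² sin²θ = 0.035857 m².
Substituting r = 0.0529 m, L = 0.1896 m, θ = 10.4°: d²x/dθ² = -0.065882 m.
a = ω²·d²x/dθ² = (122.4)²·(-0.065882) = -987.32 m/s²;  |a| = 987.32 m/s².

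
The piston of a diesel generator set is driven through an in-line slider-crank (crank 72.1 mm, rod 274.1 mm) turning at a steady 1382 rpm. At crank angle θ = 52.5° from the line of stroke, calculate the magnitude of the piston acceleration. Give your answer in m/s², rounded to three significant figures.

821

ω = 2π·1382/60 = 144.7 rad/s
x(θ) = r cosθ + √(L² − r² sin²θ); with ω constant, a = ω²·d²x/dθ².
d²x/dθ² = −r cosθ − r²(cos2θ)/√u − r⁴ sin²2θ/(4u^{3/2}),  u = L² − r² sin²θ = 0.0718589 m².
Substituting r = 0.0721 m, L = 0.2741 m, θ = 52.5°: d²x/dθ² = -0.0392 m.
a = ω²·d²x/dθ² = (144.7)²·(-0.0392) = -821.03 m/s²;  |a| = 821.03 m/s².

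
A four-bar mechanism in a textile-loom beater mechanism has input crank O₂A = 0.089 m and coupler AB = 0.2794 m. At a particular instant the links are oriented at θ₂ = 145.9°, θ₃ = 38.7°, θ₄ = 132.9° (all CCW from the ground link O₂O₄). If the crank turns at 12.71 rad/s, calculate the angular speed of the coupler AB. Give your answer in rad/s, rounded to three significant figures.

0.913

ω₂ = 12.71 rad/s
Differentiating the loop-closure r₂e^{iθ₂}+r₃e^{iθ₃}=r₁+r₄e^{iθ₄} gives r₂ω₂e^{iθ₂}+r₃ω₃e^{iθ₃}=r₄ω₄e^{iθ₄}.
Eliminating the other unknown: ω₃ = r₂ω₂ sin(θ₄−θ₂) / [r₃ sin(θ₃−θ₄)].
Numerator sine = -0.22495; denominator sine = -0.99731.
Result = 0.089·12.71·(-0.22495) / (0.2794·(-0.99731)) = +0.9132 rad/s; magnitude 0.9132 rad/s.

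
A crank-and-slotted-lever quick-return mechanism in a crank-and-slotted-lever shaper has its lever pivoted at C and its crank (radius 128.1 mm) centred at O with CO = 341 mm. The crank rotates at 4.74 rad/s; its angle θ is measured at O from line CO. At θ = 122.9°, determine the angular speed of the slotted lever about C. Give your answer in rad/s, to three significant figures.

0.407

ω = 4.74 rad/s
Crank pin A relative to C: A = (d + r cosθ, r sinθ); lever angle φ = atan2(r sinθ, d + r cosθ).
Differentiating tanφ: φ̇ = rω(d cosθ + r)/(d² + r² + 2dr cosθ).
d² + r² + 2dr cosθ = |CA|² = 0.0852366 m²;  d cosθ + r = -0.057122 m.
|ω_lever| = |0.1281·4.74·-0.057122| / 0.0852366 = 0.40692 rad/s.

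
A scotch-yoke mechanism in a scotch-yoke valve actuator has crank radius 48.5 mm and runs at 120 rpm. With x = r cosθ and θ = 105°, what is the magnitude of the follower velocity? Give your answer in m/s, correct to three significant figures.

0.589

ω = 12.57 rad/s (from 120 rpm).
x = r cosθ ⇒ ẋ = −rω sinθ.
|v| = rω|sinθ| = 0.0485·12.57·|sin 105°| = 0.5887 m/s.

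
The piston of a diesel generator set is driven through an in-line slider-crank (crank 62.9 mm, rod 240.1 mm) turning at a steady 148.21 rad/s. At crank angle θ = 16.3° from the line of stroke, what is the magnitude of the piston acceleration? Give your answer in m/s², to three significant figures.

ω = 148.2 rad/s
x(θ) = r cosθ + √(L² − r² sin²θ); with ω constant, a = ω²·d²x/dθ².
d²x/dθ² = −r cosθ − r²(cos2θ)/√u − r⁴ sin²2θ/(4u^{3/2}),  u = L² − r² sin²θ = 0.0573363 m².
Substituting r = 0.0629 m, L = 0.2401 m, θ = 16.3°: d²x/dθ² = -0.074374 m.
a = ω²·d²x/dθ² = (148.2)²·(-0.074374) = -1633.7 m/s²;  |a| = 1633.7 m/s².

1630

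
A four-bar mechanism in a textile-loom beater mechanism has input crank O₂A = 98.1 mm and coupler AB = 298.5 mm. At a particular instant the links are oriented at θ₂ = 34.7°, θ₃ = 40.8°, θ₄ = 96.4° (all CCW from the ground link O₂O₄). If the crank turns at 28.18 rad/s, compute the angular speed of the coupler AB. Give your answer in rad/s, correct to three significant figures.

ω₂ = 28.18 rad/s
Differentiating the loop-closure r₂e^{iθ₂}+r₃e^{iθ₃}=r₁+r₄e^{iθ₄} gives r₂ω₂e^{iθ₂}+r₃ω₃e^{iθ₃}=r₄ω₄e^{iθ₄}.
Eliminating the other unknown: ω₃ = r₂ω₂ sin(θ₄−θ₂) / [r₃ sin(θ₃−θ₄)].
Numerator sine = +0.88048; denominator sine = -0.82511.
Result = 0.0981·28.18·(+0.88048) / (0.2985·(-0.82511)) = -9.8826 rad/s; magnitude 9.8826 rad/s.

9.88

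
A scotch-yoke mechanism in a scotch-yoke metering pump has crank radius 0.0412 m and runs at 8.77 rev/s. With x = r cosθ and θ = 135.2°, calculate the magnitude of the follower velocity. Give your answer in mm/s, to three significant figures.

1600

ω = 55.1 rad/s (from 8.77 rev/s).
x = r cosθ ⇒ ẋ = −rω sinθ.
|v| = rω|sinθ| = 0.0412·55.1·|sin 135.2°| = 1.5997 m/s = 1599.7 mm/s.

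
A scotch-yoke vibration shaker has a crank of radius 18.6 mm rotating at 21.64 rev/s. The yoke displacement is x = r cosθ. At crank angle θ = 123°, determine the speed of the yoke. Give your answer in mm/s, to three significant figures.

ω = 136 rad/s (from 21.64 rev/s).
x = r cosθ ⇒ ẋ = −rω sinθ.
|v| = rω|sinθ| = 0.0186·136·|sin 123°| = 2.121 m/s = 2121 mm/s.

2120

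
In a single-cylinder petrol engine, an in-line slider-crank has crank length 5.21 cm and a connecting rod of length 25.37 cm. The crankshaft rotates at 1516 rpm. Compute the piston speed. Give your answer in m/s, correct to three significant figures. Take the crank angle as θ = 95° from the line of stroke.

8.09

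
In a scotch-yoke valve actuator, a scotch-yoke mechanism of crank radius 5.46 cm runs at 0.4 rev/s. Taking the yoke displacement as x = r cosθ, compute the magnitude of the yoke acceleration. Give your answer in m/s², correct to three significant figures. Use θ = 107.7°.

ω = 2.513 rad/s (from 0.4 rev/s).
x = r cosθ ⇒ ẍ = −rω² cosθ (ω constant).
|a| = rω²|cosθ| = 0.0546·(2.513)²·|cos 107.7°| = 0.10486 m/s².

0.105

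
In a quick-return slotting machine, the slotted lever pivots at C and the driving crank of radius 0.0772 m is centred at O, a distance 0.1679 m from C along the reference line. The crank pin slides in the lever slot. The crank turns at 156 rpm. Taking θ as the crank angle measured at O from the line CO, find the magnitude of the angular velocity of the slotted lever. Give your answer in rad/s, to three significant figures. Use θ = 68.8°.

ω = 16.34 rad/s (from 156 rpm).
Crank pin A relative to C: A = (d + r cosθ, r sinθ); lever angle φ = atan2(r sinθ, d + r cosθ).
Differentiating tanφ: φ̇ = rω(d cosθ + r)/(d² + r² + 2dr cosθ).
d² + r² + 2dr cosθ = |CA|² = 0.0435249 m²;  d cosθ + r = +0.13792 m.
|ω_lever| = |0.0772·16.34·+0.13792| / 0.0435249 = 3.9962 rad/s.

4.00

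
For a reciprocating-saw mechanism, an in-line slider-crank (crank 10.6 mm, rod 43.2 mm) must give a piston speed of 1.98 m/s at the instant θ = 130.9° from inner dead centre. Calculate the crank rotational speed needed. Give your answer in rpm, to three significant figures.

2820

For an in-line slider-crank, |v_piston| = rω|sinθ|·[1 + r cosθ/√(L² − r² sin²θ)].
With r = 0.0106 m, L = 0.0432 m, θ = 130.9°: the bracketed kinematic factor |dx/dθ| = 0.0067022 m.
ω = v/|dx/dθ| = 1.98/0.0067022 = 295.43 rad/s.
N = 60ω/(2π) = 2821.1 rpm.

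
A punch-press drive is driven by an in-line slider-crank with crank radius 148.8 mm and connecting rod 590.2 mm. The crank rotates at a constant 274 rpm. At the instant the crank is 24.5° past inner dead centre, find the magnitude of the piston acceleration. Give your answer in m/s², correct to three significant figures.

132

ω = 2π·274/60 = 28.69 rad/s
x(θ) = r cosθ + √(L² − r² sin²θ); with ω constant, a = ω²·d²x/dθ².
d²x/dθ² = −r cosθ − r²(cos2θ)/√u − r⁴ sin²2θ/(4u^{3/2}),  u = L² − r² sin²θ = 0.344528 m².
Substituting r = 0.1488 m, L = 0.5902 m, θ = 24.5°: d²x/dθ² = -0.1605 m.
a = ω²·d²x/dθ² = (28.69)²·(-0.1605) = -132.14 m/s²;  |a| = 132.14 m/s².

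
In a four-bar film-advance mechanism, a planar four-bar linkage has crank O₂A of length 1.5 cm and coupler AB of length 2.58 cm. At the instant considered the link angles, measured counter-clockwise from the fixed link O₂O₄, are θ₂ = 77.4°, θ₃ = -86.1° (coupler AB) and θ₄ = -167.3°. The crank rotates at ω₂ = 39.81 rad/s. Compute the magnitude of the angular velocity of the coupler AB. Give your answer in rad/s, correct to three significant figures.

21.2

ω₂ = 39.81 rad/s
Differentiating the loop-closure r₂e^{iθ₂}+r₃e^{iθ₃}=r₁+r₄e^{iθ₄} gives r₂ω₂e^{iθ₂}+r₃ω₃e^{iθ₃}=r₄ω₄e^{iθ₄}.
Eliminating the other unknown: ω₃ = r₂ω₂ sin(θ₄−θ₂) / [r₃ sin(θ₃−θ₄)].
Numerator sine = +0.90408; denominator sine = +0.98823.
Result = 0.015·39.81·(+0.90408) / (0.0258·(+0.98823)) = +21.175 rad/s; magnitude 21.175 rad/s.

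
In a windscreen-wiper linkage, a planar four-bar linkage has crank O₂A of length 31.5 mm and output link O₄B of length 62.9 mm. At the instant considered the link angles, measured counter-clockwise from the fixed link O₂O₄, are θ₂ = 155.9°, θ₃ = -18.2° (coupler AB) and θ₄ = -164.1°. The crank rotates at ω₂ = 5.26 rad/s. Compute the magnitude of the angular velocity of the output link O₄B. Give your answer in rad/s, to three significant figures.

0.483

ω₂ = 5.26 rad/s
Differentiating the loop-closure r₂e^{iθ₂}+r₃e^{iθ₃}=r₁+r₄e^{iθ₄} gives r₂ω₂e^{iθ₂}+r₃ω₃e^{iθ₃}=r₄ω₄e^{iθ₄}.
Eliminating the other unknown: ω₄ = r₂ω₂ sin(θ₂−θ₃) / [r₄ sin(θ₄−θ₃)].
Numerator sine = +0.10279; denominator sine = -0.56064.
Result = 0.0315·5.26·(+0.10279) / (0.0629·(-0.56064)) = -0.48297 rad/s; magnitude 0.48297 rad/s.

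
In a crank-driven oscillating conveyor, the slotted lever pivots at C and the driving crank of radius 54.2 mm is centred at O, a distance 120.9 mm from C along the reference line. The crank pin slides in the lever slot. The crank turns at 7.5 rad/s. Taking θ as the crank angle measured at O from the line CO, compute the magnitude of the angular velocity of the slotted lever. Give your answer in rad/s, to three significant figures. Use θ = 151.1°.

ω = 7.5 rad/s
Crank pin A relative to C: A = (d + r cosθ, r sinθ); lever angle φ = atan2(r sinθ, d + r cosθ).
Differentiating tanφ: φ̇ = rω(d cosθ + r)/(d² + r² + 2dr cosθ).
d² + r² + 2dr cosθ = |CA|² = 0.006081 m²;  d cosθ + r = -0.051644 m.
|ω_lever| = |0.0542·7.5·-0.051644| / 0.006081 = 3.4523 rad/s.

3.45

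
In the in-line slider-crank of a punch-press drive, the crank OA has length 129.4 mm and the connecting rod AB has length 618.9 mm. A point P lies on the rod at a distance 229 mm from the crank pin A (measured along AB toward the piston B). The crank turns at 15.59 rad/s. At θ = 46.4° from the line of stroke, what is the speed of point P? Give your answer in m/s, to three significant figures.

1.77

ω = 15.59 rad/s.  Crank-pin speed |V_A| = rω = 2.0173 m/s, perpendicular to OA.
Rod angle: sinφ = −(r/L) sinθ ⇒ φ = -8.709°; ω_rod = −rω cosθ/√(L²−r²sin²θ) = -2.2741 rad/s.
V_P = V_A + ω_rod × AP, with AP = 0.229 m along the rod.
Components: V_Px = −rω sinθ − a·ω_rod·sinφ = -1.5398 m/s;  V_Py = rω cosθ + a·ω_rod·cosφ = +0.87644 m/s.
|V_P| = √(V_Px² + V_Py²) = 1.7717 m/s.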